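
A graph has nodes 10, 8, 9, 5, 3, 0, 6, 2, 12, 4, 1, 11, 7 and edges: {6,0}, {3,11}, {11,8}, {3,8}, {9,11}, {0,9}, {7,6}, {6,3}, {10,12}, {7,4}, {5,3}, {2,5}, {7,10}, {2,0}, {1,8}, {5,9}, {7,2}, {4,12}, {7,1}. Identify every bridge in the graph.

The edges on the cycle 2-5-9-0-2 are not bridges since each lies on that cycle.
Every edge lies on some cycle, so there are no bridges.

none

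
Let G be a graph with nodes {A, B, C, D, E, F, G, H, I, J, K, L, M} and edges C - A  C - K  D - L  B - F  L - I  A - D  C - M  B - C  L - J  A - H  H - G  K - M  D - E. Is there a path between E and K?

Yes

From E we can reach A, B, C, D, E, F, G, H, I, J, K, L, M, which includes K.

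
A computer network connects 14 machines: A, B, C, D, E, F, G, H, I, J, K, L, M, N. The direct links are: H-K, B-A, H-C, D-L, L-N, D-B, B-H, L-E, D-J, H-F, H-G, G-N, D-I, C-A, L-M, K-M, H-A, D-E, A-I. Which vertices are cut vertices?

D, H

Removing D increases the component count from 1 to 2, so D is a cut vertex.
Removing H increases the component count from 1 to 2, so H is a cut vertex.
By contrast removing K leaves 1 component; it is not a cut vertex. No other vertex is a cut vertex either.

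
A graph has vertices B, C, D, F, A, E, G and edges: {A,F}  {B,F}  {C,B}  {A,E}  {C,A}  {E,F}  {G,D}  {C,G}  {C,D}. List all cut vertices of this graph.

C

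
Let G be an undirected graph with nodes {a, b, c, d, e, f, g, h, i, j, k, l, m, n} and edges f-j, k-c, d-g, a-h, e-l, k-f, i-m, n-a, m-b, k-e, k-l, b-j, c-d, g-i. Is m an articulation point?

No

Deleting m leaves 2 components (was 2), so m is not a cut vertex.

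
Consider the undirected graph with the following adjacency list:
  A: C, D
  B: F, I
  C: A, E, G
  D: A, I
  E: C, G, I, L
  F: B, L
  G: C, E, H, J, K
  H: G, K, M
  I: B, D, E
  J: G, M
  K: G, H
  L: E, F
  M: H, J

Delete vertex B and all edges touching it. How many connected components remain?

1

With B gone, the remaining components are: {A, C, D, E, F, G, H, I, J, K, L, M}.
That is 1 component.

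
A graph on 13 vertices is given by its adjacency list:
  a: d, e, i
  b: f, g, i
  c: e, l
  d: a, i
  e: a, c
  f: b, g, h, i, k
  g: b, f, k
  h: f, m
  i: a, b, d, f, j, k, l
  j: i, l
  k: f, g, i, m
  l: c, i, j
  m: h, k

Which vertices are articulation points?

i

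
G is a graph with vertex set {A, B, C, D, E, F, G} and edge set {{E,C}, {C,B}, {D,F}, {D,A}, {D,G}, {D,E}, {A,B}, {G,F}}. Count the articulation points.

Removing D increases the component count from 1 to 2, so D is a cut vertex.
By contrast removing A leaves 1 component; it is not a cut vertex. No other vertex is a cut vertex either.

1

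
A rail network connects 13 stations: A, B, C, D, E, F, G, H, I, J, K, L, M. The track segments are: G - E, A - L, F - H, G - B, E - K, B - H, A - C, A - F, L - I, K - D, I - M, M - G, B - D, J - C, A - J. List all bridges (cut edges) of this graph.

none

The edges on the cycle A-J-C-A are not bridges since each lies on that cycle.
Every edge lies on some cycle, so there are no bridges.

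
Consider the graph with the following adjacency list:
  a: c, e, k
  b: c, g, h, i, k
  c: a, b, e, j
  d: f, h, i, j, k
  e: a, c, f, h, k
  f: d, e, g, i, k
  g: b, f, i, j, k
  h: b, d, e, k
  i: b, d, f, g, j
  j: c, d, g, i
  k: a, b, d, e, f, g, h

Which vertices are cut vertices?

Removing f, for instance, still leaves 1 component. No single vertex removal increases the component count — the graph has no articulation points.

none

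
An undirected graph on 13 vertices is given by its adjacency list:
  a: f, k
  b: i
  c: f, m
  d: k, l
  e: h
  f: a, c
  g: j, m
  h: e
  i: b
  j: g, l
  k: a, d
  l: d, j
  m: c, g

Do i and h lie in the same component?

No

The component containing i is {b, i}, and h is not in it.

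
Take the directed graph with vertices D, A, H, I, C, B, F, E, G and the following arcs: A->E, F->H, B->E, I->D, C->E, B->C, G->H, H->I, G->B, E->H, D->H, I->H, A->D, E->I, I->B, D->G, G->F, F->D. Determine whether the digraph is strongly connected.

There is no directed path from E to A, so the graph is not strongly connected.

No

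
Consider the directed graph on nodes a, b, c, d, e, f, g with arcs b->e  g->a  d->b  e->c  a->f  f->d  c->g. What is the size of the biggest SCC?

7

{a, b, c, d, e, f, g} are all mutually reachable — one SCC of size 7.
The largest has 7 vertices.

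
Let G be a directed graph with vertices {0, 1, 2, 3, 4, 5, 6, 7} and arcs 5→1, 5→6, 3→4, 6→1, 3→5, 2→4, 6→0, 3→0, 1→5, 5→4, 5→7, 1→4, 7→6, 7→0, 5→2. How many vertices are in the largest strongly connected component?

4

{1, 5, 6, 7} are all mutually reachable — one SCC of size 4.
{3} is an SCC by itself.
{4} is an SCC by itself.
{0} is an SCC by itself.
{2} is an SCC by itself.
The largest has 4 vertices.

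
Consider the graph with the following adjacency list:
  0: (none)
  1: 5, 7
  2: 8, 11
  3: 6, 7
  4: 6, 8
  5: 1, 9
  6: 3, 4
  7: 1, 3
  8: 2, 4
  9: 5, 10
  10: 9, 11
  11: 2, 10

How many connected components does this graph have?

0 is isolated — a component by itself.
Starting from 1 we can reach 1, 2, 3, 4, 5, 6, 7, 8, 9, 10, 11. That is one component of size 11.
Total: 2 components.

2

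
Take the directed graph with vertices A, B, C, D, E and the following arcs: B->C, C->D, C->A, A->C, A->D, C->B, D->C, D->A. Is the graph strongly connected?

No

There is no directed path from B to E, so the graph is not strongly connected.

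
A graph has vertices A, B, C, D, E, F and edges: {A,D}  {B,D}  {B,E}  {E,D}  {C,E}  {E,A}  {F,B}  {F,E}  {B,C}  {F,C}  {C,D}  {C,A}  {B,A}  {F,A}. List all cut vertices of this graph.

Removing C, for instance, still leaves 1 component. No single vertex removal increases the component count — the graph has no articulation points.

none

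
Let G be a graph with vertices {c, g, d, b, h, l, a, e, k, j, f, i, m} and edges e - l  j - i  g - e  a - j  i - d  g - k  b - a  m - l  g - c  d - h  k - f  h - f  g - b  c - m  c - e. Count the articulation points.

1

Removing g increases the component count from 1 to 2, so g is a cut vertex.
By contrast removing f leaves 1 component; it is not a cut vertex. No other vertex is a cut vertex either.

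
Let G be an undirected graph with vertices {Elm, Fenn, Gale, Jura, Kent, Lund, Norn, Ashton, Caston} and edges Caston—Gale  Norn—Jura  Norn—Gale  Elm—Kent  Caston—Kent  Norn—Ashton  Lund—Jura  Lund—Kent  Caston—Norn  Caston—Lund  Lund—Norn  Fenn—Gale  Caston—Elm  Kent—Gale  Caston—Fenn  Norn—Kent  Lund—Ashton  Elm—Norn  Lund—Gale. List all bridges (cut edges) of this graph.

none

The edges on the cycle Caston-Elm-Kent-Norn-Caston are not bridges since each lies on that cycle.
Every edge lies on some cycle, so there are no bridges.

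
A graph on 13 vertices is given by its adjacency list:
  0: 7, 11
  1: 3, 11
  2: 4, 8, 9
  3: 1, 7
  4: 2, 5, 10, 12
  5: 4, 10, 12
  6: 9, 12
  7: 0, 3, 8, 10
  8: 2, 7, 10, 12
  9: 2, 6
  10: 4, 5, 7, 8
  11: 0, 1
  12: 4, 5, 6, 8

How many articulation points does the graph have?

1

Removing 7 increases the component count from 1 to 2, so 7 is a cut vertex.
By contrast removing 6 leaves 1 component; it is not a cut vertex. No other vertex is a cut vertex either.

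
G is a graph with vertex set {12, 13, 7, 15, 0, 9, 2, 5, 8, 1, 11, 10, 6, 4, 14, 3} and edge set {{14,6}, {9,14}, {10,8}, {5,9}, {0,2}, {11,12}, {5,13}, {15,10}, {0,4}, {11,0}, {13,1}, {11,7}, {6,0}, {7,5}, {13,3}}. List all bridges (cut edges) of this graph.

0-2, 0-4, 1-13, 10-15, 10-8, 11-12, 13-3, 13-5

The edges on the cycle 11-7-5-9-14-6-0-11 are not bridges since each lies on that cycle.
But removing 3—13 disconnects 3 from 13; removing 15—10 disconnects 15 from 10; removing 2—0 disconnects 2 from 0; removing 4—0 disconnects 4 from 0 — these are bridges.
In total 8 edges are bridges.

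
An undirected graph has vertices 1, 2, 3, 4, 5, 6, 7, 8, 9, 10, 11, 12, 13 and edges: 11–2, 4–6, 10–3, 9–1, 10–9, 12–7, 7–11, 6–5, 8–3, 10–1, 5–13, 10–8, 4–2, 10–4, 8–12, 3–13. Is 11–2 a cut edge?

After removing 11–2, the path 11-7-12-8-10-4-2 still connects them, so the edge is not a bridge.

No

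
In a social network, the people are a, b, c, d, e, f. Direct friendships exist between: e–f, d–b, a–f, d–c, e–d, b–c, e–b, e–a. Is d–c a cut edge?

After removing d–c, the path d-b-c still connects them, so the edge is not a bridge.

No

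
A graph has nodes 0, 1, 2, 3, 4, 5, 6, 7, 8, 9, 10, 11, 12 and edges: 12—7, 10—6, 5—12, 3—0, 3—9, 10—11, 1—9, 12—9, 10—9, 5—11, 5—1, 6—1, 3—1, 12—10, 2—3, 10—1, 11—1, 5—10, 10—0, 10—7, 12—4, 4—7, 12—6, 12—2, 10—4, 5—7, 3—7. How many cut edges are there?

The edges on the cycle 5-12-2-3-1-9-10-5 are not bridges since each lies on that cycle.
Every edge lies on some cycle, so there are no bridges.

0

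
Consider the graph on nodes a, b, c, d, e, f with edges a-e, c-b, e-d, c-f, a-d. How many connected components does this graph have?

2

Starting from a we can reach a, d, e. That is one component of size 3.
Starting from b we can reach b, c, f. That is one component of size 3.
Total: 2 components.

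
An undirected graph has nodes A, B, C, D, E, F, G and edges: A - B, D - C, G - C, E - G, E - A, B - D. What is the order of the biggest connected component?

F is isolated — a component by itself.
Starting from A we can reach A, B, C, D, E, G. That is one component of size 6.
The largest has 6 vertices.

6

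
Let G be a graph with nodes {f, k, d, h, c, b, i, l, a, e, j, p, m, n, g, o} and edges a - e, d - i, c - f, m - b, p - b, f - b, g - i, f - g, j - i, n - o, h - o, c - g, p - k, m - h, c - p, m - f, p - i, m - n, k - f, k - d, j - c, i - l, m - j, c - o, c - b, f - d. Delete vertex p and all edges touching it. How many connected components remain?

2

With p gone, the remaining components are: {a, e}; {b, c, d, f, g, h, i, j, k, l, m, n, o}.
That is 2 components.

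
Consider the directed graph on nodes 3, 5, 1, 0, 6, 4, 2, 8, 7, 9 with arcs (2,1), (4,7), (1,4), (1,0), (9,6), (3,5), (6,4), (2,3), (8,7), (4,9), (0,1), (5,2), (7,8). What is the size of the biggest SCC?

3

{4, 6, 9} are all mutually reachable — one SCC of size 3.
{2, 3, 5} are all mutually reachable — one SCC of size 3.
{0, 1} are all mutually reachable — one SCC of size 2.
{7, 8} are all mutually reachable — one SCC of size 2.
The largest has 3 vertices.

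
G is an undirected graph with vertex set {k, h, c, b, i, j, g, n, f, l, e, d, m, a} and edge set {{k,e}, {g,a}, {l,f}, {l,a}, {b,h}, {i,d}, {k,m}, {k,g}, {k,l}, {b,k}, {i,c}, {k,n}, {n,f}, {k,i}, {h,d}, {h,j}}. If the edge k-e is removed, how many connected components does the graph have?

2

Before removal there is 1 component.
k-e is a bridge — removing it separates k's side from e's side.
After removal: 2 components.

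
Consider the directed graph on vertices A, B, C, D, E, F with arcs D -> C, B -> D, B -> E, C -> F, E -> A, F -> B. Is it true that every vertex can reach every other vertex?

No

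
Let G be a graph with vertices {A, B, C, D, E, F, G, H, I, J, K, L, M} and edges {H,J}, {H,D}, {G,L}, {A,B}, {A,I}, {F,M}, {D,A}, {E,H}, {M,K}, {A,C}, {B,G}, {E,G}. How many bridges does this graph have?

The edges on the cycle E-H-D-A-B-G-E are not bridges since each lies on that cycle.
But removing C–A disconnects C from A; removing A–I disconnects A from I; removing M–K disconnects M from K; removing G–L disconnects G from L — these are bridges.
In total 6 edges are bridges.

6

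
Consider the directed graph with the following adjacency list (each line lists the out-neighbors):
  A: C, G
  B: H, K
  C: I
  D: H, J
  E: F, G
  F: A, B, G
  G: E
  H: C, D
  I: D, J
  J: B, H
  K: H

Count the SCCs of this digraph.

2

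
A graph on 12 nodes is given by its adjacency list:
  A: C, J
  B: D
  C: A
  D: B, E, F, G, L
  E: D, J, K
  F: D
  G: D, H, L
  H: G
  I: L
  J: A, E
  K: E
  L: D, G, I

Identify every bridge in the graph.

A-C, A-J, B-D, D-E, D-F, E-J, E-K, G-H, I-L

The edges on the cycle L-D-G-L are not bridges since each lies on that cycle.
But removing H-G disconnects H from G; removing D-E disconnects D from E; removing D-B disconnects D from B; removing D-F disconnects D from F — these are bridges.
In total 9 edges are bridges.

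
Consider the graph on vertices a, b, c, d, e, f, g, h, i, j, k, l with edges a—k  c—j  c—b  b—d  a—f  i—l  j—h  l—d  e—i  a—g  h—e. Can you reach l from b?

Yes

From b we can reach b, c, d, e, h, i, j, l, which includes l.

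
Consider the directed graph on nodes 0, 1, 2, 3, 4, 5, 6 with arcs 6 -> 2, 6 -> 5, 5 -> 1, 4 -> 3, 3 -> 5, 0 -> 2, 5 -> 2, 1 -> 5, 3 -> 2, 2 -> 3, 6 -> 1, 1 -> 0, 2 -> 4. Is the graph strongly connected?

There is no directed path from 4 to 6, so the graph is not strongly connected.

No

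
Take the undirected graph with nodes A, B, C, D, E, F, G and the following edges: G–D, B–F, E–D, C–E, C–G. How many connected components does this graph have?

3

A is isolated — a component by itself.
Starting from B we can reach B, F. That is one component of size 2.
Starting from C we can reach C, D, E, G. That is one component of size 4.
Total: 3 components.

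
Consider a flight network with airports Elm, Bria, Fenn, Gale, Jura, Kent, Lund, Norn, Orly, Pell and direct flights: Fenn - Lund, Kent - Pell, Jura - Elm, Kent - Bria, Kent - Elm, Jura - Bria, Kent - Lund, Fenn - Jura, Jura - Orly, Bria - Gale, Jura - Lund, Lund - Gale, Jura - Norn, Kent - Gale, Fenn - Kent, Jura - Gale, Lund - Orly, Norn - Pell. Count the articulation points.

0

Removing Bria, for instance, still leaves 1 component. No single vertex removal increases the component count — the graph has no articulation points.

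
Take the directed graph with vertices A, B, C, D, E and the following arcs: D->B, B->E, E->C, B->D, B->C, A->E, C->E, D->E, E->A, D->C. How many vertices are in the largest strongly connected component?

3

{A, C, E} are all mutually reachable — one SCC of size 3.
{B, D} are all mutually reachable — one SCC of size 2.
The largest has 3 vertices.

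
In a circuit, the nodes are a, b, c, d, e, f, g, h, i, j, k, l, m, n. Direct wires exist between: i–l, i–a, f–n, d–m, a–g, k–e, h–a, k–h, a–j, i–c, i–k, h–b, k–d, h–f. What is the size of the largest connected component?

Starting from a we can reach a, b, c, d, e, f, g, h, i, j, k, l, m, n. That is one component of size 14.
The largest has 14 vertices.

14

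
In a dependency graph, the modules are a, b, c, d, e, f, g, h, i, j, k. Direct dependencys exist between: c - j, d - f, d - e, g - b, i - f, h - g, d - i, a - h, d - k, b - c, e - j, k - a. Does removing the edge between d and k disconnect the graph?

After removing d - k, the path d-e-j-c-b-g-h-a-k still connects them, so the edge is not a bridge.

No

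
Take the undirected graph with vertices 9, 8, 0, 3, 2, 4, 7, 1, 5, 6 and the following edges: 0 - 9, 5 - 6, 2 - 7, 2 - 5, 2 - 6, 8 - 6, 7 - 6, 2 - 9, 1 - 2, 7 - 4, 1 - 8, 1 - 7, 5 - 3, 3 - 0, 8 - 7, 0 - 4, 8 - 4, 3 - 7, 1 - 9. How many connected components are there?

1

Starting from 0 we can reach 0, 1, 2, 3, 4, 5, 6, 7, 8, 9. That is one component of size 10.
Total: 1 component.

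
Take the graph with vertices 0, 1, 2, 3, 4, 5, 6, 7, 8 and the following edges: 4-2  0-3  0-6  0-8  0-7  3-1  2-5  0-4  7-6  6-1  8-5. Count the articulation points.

1

Removing 0 increases the component count from 1 to 2, so 0 is a cut vertex.
By contrast removing 1 leaves 1 component; it is not a cut vertex. No other vertex is a cut vertex either.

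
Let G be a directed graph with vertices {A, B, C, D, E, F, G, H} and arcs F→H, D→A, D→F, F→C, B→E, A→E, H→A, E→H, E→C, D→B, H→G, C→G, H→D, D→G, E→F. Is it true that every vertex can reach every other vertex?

No

There is no directed path from G to H, so the graph is not strongly connected.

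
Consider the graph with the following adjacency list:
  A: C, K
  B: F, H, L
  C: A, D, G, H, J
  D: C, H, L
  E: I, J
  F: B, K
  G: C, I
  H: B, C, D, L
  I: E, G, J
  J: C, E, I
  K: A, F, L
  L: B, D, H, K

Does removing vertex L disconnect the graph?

Deleting L leaves 1 component (was 1) (its neighbors B, D, H, K remain connected to each other), so L is not a cut vertex.

No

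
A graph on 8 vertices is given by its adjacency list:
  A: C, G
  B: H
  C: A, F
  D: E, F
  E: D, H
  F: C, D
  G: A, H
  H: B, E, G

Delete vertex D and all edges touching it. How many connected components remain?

1

With D gone, the remaining components are: {A, B, C, E, F, G, H}.
That is 1 component.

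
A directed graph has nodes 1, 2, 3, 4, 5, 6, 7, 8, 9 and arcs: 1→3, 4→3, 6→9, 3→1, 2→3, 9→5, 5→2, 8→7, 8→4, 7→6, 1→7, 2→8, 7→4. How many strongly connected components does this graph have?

{1, 2, 3, 4, 5, 6, 7, 8, 9} are all mutually reachable — one SCC of size 9.
That gives 1 strongly connected component.

1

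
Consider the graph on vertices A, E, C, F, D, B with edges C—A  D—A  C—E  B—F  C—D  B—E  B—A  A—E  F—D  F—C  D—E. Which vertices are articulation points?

Removing C, for instance, still leaves 1 component. No single vertex removal increases the component count — the graph has no articulation points.

none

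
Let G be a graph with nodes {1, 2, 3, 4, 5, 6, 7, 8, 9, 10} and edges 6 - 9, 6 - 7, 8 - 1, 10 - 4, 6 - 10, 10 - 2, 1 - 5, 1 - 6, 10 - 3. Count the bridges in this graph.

9

removing 5 - 1 disconnects 5 from 1; removing 1 - 8 disconnects 1 from 8; removing 4 - 10 disconnects 4 from 10; removing 10 - 6 disconnects 10 from 6 — these are bridges.
In total 9 edges are bridges.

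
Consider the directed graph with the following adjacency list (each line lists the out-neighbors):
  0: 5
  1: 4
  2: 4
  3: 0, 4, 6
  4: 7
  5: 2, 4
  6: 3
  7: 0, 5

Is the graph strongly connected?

There is no directed path from 7 to 6, so the graph is not strongly connected.

No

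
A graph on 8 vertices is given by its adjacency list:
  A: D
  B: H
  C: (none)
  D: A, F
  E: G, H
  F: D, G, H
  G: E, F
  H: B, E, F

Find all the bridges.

A-D, B-H, D-F

The edges on the cycle H-F-G-E-H are not bridges since each lies on that cycle.
But removing A-D disconnects A from D; removing F-D disconnects F from D; removing B-H disconnects B from H — these are bridges.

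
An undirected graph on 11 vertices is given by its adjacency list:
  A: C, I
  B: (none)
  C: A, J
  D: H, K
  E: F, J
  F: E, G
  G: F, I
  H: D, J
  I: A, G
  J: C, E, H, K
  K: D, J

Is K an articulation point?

Deleting K leaves 2 components (was 2), so K is not a cut vertex.

No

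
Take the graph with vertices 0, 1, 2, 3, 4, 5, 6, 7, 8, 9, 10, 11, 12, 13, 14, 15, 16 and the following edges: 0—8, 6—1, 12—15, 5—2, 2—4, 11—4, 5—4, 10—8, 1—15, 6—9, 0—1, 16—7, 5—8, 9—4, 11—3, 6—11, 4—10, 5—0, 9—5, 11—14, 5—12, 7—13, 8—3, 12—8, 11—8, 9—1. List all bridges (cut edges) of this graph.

The edges on the cycle 5-2-4-5 are not bridges since each lies on that cycle.
But removing 16—7 disconnects 16 from 7; removing 11—14 disconnects 11 from 14; removing 13—7 disconnects 13 from 7 — these are bridges.

11-14, 13-7, 16-7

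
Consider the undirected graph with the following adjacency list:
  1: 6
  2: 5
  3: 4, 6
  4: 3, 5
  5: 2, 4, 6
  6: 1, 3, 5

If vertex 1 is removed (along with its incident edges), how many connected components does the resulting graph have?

1

With 1 gone, the remaining components are: {2, 3, 4, 5, 6}.
That is 1 component.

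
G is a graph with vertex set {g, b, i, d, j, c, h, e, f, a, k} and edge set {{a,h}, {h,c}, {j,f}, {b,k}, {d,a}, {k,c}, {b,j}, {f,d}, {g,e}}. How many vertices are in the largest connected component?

8

i is isolated — a component by itself.
Starting from e we can reach e, g. That is one component of size 2.
Starting from a we can reach a, b, c, d, f, h, j, k. That is one component of size 8.
The largest has 8 vertices.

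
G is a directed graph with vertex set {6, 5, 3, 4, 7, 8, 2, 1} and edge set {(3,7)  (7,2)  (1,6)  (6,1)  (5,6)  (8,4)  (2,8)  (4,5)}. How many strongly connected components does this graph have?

7

{1, 6} are all mutually reachable — one SCC of size 2.
{4} is an SCC by itself.
{5} is an SCC by itself.
{8} is an SCC by itself.
{7} is an SCC by itself.
(and 2 more singleton SCCs)
That gives 7 strongly connected components.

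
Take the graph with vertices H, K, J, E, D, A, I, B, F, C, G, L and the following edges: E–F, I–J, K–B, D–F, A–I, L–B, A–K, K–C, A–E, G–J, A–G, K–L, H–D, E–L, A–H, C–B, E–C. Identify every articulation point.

Removing A increases the component count from 1 to 2, so A is a cut vertex.
By contrast removing K leaves 1 component; it is not a cut vertex. No other vertex is a cut vertex either.

A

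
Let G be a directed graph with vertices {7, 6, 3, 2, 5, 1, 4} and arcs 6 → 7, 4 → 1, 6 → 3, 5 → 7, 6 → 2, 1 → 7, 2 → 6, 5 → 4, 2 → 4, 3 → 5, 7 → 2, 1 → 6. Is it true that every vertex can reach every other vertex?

From 2 we can reach every vertex (1, 2, 3, 4, 5, 6, 7), and every vertex can reach 2 (1, 2, 3, 4, 5, 6, 7). So the whole graph is one strongly connected component.

Yes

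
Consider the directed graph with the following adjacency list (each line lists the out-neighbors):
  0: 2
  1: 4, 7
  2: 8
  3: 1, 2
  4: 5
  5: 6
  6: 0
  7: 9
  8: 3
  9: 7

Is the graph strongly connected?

There is no directed path from 9 to 0, so the graph is not strongly connected.

No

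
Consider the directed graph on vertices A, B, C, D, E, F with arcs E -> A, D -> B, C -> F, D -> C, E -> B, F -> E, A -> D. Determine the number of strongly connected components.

2

{A, C, D, E, F} are all mutually reachable — one SCC of size 5.
{B} is an SCC by itself.
That gives 2 strongly connected components.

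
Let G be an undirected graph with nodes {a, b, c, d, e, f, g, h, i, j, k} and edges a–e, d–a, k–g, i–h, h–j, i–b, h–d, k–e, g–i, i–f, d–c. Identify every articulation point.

d, h, i

Removing d increases the component count from 1 to 2, so d is a cut vertex.
Removing h increases the component count from 1 to 2, so h is a cut vertex.
Removing i increases the component count from 1 to 3, so i is a cut vertex.
By contrast removing k leaves 1 component; it is not a cut vertex. No other vertex is a cut vertex either.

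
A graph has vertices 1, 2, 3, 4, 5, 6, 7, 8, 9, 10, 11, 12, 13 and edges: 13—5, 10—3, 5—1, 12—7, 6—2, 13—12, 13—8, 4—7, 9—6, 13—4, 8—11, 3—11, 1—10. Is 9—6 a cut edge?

Removing 9—6 leaves no path between 9 and 6: the component count goes from 2 to 3. So it is a bridge.

Yes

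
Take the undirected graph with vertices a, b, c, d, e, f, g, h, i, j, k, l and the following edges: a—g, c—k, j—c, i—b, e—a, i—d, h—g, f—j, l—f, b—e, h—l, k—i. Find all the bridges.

The edges on the cycle h-l-f-j-c-k-i-b-e-a-g-h are not bridges since each lies on that cycle.
But removing d—i disconnects d from i — this is a bridge.

d-i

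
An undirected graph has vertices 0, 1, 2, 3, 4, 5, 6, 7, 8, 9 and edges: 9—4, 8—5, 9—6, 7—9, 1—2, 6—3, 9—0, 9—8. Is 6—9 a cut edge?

Removing 6—9 leaves no path between 6 and 9: the component count goes from 2 to 3. So it is a bridge.

Yes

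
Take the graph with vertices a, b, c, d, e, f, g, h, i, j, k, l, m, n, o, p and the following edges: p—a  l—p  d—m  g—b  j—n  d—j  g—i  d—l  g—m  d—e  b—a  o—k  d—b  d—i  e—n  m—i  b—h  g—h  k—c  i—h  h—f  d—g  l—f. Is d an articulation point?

Deleting d raises the number of components from 2 to 3, so d is a cut vertex.

Yes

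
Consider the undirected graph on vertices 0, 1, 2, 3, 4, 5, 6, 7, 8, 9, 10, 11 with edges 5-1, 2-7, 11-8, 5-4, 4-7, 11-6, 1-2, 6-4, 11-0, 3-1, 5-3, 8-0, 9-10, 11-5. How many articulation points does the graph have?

Removing 11 increases the component count from 2 to 3, so 11 is a cut vertex.
By contrast removing 1 leaves 2 components; it is not a cut vertex. No other vertex is a cut vertex either.

1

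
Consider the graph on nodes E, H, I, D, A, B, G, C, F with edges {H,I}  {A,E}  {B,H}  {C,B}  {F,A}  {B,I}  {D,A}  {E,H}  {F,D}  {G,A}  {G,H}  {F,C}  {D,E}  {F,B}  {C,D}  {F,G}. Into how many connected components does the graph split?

Starting from A we can reach A, B, C, D, E, F, G, H, I. That is one component of size 9.
Total: 1 component.

1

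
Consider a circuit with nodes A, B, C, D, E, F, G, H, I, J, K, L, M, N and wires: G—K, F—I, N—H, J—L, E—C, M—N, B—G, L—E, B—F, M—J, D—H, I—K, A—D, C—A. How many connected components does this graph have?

2

Starting from B we can reach B, F, G, I, K. That is one component of size 5.
Starting from A we can reach A, C, D, E, H, J, L, M, N. That is one component of size 9.
Total: 2 components.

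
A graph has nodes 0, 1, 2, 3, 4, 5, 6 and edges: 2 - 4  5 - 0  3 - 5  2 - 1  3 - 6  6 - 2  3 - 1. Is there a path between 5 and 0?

Yes

From 5 we can reach 0, 1, 2, 3, 4, 5, 6, which includes 0.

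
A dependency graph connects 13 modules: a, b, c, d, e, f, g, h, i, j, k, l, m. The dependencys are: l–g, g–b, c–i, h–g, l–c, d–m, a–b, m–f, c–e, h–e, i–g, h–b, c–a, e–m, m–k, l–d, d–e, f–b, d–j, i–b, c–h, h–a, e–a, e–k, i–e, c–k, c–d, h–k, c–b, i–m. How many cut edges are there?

The edges on the cycle c-i-b-a-h-c are not bridges since each lies on that cycle.
But removing d–j disconnects d from j — this is a bridge.

1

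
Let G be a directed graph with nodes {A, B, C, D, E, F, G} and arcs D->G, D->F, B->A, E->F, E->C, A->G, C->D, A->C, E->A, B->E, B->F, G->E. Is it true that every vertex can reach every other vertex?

There is no directed path from F to B, so the graph is not strongly connected.

No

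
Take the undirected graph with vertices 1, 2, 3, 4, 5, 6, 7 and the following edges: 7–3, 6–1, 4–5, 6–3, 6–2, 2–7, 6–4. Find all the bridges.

1-6, 4-5, 4-6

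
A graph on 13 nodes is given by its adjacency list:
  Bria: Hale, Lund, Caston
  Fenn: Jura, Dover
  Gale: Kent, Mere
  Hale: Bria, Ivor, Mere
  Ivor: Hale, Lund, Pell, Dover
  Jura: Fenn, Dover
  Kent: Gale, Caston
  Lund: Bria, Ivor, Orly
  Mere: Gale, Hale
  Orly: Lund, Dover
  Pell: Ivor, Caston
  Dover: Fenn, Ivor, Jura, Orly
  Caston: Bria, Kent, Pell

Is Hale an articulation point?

No

Deleting Hale leaves 1 component (was 1) (its neighbors Bria, Ivor, Mere remain connected to each other), so Hale is not a cut vertex.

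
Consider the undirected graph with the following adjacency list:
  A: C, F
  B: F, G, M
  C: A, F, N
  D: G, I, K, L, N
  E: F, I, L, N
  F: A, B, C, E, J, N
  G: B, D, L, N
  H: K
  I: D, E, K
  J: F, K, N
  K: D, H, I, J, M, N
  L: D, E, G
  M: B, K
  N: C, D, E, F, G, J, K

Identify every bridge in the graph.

H-K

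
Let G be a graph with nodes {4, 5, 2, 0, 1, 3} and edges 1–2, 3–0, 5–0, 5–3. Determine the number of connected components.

4 is isolated — a component by itself.
Starting from 1 we can reach 1, 2. That is one component of size 2.
Starting from 0 we can reach 0, 3, 5. That is one component of size 3.
Total: 3 components.

3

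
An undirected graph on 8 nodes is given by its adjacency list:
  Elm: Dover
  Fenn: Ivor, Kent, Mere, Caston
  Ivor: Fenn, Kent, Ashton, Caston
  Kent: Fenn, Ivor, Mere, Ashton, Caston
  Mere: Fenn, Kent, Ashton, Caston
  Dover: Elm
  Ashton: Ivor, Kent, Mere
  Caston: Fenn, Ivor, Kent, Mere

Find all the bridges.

Dover-Elm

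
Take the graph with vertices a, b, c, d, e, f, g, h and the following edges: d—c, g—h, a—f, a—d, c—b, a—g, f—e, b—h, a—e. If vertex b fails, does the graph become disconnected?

Deleting b leaves 1 component (was 1) (its neighbors c, h remain connected to each other), so b is not a cut vertex.

No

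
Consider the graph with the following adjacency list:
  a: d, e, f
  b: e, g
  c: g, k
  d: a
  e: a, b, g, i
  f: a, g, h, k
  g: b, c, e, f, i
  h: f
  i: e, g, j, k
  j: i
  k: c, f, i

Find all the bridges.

a-d, f-h, i-j

The edges on the cycle g-i-e-a-f-g are not bridges since each lies on that cycle.
But removing h-f disconnects h from f; removing a-d disconnects a from d; removing i-j disconnects i from j — these are bridges.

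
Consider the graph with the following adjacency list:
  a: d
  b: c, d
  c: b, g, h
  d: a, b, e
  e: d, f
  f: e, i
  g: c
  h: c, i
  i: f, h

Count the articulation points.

2

Removing c increases the component count from 1 to 2, so c is a cut vertex.
Removing d increases the component count from 1 to 2, so d is a cut vertex.
By contrast removing b leaves 1 component; it is not a cut vertex. No other vertex is a cut vertex either.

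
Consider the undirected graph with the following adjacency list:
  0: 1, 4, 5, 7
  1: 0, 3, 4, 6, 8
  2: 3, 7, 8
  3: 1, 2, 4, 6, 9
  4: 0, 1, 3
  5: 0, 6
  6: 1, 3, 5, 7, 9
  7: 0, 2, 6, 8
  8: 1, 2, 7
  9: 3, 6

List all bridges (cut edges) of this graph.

The edges on the cycle 7-8-1-0-7 are not bridges since each lies on that cycle.
Every edge lies on some cycle, so there are no bridges.

none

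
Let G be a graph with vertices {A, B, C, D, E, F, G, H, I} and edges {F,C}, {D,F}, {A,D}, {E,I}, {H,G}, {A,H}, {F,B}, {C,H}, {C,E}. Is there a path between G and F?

Yes

From G we can reach A, B, C, D, E, F, G, H, I, which includes F.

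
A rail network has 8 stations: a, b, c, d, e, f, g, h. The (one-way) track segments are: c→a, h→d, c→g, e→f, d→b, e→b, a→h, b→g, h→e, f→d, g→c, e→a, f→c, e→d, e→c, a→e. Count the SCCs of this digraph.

{a, b, c, d, e, f, g, h} are all mutually reachable — one SCC of size 8.
That gives 1 strongly connected component.

1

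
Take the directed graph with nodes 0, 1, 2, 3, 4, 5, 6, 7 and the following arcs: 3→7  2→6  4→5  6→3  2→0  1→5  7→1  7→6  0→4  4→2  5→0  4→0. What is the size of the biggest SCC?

{0, 1, 2, 3, 4, 5, 6, 7} are all mutually reachable — one SCC of size 8.
The largest has 8 vertices.

8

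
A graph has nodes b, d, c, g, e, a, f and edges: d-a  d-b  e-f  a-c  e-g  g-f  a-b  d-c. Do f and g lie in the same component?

Yes

From f we can reach e, f, g, which includes g.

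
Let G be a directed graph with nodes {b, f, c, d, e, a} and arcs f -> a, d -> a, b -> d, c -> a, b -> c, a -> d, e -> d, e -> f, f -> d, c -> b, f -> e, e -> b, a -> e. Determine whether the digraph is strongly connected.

From b we can reach every vertex (a, b, c, d, e, f), and every vertex can reach b (a, b, c, d, e, f). So the whole graph is one strongly connected component.

Yes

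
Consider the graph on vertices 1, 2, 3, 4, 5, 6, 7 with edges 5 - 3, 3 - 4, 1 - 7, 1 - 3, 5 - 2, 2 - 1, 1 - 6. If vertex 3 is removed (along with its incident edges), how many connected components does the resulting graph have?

With 3 gone, the remaining components are: {4}; {1, 2, 5, 6, 7}.
That is 2 components.

2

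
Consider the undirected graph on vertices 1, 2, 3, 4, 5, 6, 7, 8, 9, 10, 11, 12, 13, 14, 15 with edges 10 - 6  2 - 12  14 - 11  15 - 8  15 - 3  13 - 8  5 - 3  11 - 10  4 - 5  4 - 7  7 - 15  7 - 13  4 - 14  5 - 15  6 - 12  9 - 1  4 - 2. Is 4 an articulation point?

Deleting 4 raises the number of components from 2 to 3, so 4 is a cut vertex.

Yes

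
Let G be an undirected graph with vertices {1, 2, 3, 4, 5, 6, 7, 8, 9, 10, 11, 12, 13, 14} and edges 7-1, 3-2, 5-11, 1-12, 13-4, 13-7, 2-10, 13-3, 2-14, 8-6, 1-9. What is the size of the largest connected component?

Starting from 6 we can reach 6, 8. That is one component of size 2.
Starting from 5 we can reach 5, 11. That is one component of size 2.
Starting from 1 we can reach 1, 2, 3, 4, 7, 9, 10, 12, 13, 14. That is one component of size 10.
The largest has 10 vertices.

10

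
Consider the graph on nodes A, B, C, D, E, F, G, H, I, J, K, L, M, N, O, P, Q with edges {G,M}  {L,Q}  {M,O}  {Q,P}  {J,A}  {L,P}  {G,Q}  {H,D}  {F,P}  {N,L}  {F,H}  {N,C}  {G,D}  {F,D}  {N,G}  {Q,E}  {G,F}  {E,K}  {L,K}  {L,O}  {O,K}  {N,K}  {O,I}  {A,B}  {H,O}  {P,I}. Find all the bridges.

A-B, A-J, C-N

The edges on the cycle N-G-M-O-K-N are not bridges since each lies on that cycle.
But removing J - A disconnects J from A; removing N - C disconnects N from C; removing B - A disconnects B from A — these are bridges.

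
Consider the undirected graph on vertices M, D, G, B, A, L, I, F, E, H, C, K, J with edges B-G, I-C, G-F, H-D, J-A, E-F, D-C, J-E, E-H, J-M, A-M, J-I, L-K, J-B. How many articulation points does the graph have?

Removing J increases the component count from 2 to 3, so J is a cut vertex.
By contrast removing D leaves 2 components; it is not a cut vertex. No other vertex is a cut vertex either.

1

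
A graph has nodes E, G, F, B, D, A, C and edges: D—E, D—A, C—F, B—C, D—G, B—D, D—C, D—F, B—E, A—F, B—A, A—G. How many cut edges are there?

0

The edges on the cycle D-A-G-D are not bridges since each lies on that cycle.
Every edge lies on some cycle, so there are no bridges.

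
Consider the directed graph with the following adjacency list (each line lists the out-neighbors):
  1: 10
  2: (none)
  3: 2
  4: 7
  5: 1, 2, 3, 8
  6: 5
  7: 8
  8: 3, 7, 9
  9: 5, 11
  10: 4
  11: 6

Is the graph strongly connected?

There is no directed path from 3 to 1, so the graph is not strongly connected.

No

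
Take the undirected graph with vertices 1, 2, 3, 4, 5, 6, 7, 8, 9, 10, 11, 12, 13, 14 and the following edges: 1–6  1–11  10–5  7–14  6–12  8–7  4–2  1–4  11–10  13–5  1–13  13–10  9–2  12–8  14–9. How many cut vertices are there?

Removing 1 increases the component count from 2 to 3, so 1 is a cut vertex.
By contrast removing 11 leaves 2 components; it is not a cut vertex. No other vertex is a cut vertex either.

1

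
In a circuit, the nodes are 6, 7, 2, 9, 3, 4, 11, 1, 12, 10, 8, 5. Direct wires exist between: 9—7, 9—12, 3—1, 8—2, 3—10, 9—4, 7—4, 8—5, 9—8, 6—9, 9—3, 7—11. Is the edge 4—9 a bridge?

No

After removing 4—9, the path 4-7-9 still connects them, so the edge is not a bridge.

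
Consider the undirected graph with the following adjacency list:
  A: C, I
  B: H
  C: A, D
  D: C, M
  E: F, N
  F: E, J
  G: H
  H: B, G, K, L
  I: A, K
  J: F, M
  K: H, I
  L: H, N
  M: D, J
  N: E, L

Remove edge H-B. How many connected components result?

2

Before removal there is 1 component.
H-B is a bridge — removing it separates H's side from B's side.
After removal: 2 components.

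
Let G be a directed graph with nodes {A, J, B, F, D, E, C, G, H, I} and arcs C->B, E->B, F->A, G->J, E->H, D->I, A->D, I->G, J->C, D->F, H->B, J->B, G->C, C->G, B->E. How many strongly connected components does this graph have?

4

{A, D, F} are all mutually reachable — one SCC of size 3.
{C, G, J} are all mutually reachable — one SCC of size 3.
{B, E, H} are all mutually reachable — one SCC of size 3.
{I} is an SCC by itself.
That gives 4 strongly connected components.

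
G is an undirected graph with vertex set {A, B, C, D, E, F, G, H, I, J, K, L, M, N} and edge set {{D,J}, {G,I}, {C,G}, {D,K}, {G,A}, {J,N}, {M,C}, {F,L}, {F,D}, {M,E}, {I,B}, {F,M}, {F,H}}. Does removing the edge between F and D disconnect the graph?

Removing F - D leaves no path between F and D: the component count goes from 1 to 2. So it is a bridge.

Yes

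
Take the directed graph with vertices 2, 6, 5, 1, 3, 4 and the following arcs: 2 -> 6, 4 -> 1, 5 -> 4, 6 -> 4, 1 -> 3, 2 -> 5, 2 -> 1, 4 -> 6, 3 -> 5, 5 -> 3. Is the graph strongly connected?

There is no directed path from 3 to 2, so the graph is not strongly connected.

No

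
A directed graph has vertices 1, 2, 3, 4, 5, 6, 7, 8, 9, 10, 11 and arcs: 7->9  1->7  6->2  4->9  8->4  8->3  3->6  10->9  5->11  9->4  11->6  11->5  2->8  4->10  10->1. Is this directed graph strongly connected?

There is no directed path from 3 to 11, so the graph is not strongly connected.

No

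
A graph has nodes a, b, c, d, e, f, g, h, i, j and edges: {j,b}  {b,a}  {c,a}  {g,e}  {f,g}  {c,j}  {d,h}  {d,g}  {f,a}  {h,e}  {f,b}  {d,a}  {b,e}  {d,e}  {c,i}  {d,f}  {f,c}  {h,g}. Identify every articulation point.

Removing c increases the component count from 1 to 2, so c is a cut vertex.
By contrast removing f leaves 1 component; it is not a cut vertex. No other vertex is a cut vertex either.

c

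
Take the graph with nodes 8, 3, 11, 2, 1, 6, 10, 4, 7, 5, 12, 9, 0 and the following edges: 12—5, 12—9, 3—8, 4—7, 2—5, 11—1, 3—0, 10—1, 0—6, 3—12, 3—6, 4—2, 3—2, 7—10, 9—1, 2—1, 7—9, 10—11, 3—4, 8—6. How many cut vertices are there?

1

Removing 3 increases the component count from 1 to 2, so 3 is a cut vertex.
By contrast removing 9 leaves 1 component; it is not a cut vertex. No other vertex is a cut vertex either.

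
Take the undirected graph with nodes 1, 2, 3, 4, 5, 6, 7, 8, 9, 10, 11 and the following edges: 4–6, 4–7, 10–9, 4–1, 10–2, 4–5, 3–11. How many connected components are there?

8 is isolated — a component by itself.
Starting from 3 we can reach 3, 11. That is one component of size 2.
Starting from 2 we can reach 2, 9, 10. That is one component of size 3.
Starting from 1 we can reach 1, 4, 5, 6, 7. That is one component of size 5.
Total: 4 components.

4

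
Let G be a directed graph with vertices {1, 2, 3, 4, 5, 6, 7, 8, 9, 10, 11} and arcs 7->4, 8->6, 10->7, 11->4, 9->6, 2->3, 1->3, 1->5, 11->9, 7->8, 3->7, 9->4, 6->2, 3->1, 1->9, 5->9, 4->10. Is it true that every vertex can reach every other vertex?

No

There is no directed path from 8 to 11, so the graph is not strongly connected.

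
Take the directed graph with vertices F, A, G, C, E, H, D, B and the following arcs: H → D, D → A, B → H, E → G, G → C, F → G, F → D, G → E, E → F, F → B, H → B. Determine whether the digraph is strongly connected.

There is no directed path from B to G, so the graph is not strongly connected.

No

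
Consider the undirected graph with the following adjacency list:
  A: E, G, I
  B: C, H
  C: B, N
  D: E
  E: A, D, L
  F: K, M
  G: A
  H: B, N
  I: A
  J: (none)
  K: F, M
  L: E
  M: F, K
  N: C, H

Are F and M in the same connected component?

Yes

From F we can reach F, K, M, which includes M.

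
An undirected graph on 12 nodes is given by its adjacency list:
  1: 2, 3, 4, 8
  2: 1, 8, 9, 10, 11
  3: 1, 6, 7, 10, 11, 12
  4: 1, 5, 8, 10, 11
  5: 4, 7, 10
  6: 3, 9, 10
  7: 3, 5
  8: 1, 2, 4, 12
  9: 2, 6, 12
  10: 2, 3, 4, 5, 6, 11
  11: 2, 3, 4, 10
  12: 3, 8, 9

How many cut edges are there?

0

The edges on the cycle 3-7-5-4-10-3 are not bridges since each lies on that cycle.
Every edge lies on some cycle, so there are no bridges.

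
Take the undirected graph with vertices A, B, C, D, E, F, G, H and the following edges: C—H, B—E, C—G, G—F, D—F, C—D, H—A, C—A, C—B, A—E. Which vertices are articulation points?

C

Removing C increases the component count from 1 to 2, so C is a cut vertex.
By contrast removing A leaves 1 component; it is not a cut vertex. No other vertex is a cut vertex either.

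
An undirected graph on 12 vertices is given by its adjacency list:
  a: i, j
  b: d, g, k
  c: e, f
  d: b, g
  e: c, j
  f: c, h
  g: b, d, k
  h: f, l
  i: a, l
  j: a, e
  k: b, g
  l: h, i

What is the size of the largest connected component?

8

Starting from b we can reach b, d, g, k. That is one component of size 4.
Starting from a we can reach a, c, e, f, h, i, j, l. That is one component of size 8.
The largest has 8 vertices.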